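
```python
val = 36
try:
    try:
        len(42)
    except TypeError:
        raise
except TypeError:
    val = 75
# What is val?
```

Step-by-step execution trace:
1. Inner try: `len(42)` raises TypeError.
2. Inner `except TypeError` matches; bare `raise` re-raises the same TypeError.
3. Outer `except TypeError` matches → val = 75.
Result: 75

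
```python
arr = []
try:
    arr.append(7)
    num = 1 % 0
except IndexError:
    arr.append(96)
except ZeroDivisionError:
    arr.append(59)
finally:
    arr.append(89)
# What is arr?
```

Step-by-step execution trace:
1. try: `arr.append(7)` → arr = [7].
2. `num = 1 % 0` raises ZeroDivisionError.
3. `except IndexError` does not match ZeroDivisionError; skipped.
4. `except ZeroDivisionError` matches → `arr.append(59)` → arr = [7, 59].
5. finally always runs: `arr.append(89)` → arr = [7, 59, 89].
Result: [7, 59, 89]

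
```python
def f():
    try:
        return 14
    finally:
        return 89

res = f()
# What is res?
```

Step-by-step execution trace:
1. `f()` enters try: `return 14` sets pending return value 14.
2. Before returning, `finally: return 89` runs and overrides the pending return.
3. f() returns 89 → res = 89.
Result: 89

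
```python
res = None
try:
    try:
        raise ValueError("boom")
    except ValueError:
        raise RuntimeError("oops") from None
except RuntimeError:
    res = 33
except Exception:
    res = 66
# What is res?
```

Step-by-step execution trace:
1. Inner try raises ValueError; inner `except ValueError` catches it.
2. `raise RuntimeError(...) from None` raises RuntimeError (from None suppresses __context__, but the active exception is still RuntimeError).
3. Outer `except RuntimeError` matches → res = 33.
4. `except Exception` is not reached.
Result: 33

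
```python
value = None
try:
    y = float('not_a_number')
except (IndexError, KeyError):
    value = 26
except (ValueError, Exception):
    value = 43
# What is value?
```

Step-by-step execution trace:
1. `y = float('not_a_number')` raises ValueError.
2. `except (IndexError, KeyError)` does not match ValueError; skipped.
3. `except (ValueError, Exception)` matches (ValueError is in the tuple) → value = 43.
Result: 43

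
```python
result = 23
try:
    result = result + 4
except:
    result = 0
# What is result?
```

Step-by-step execution trace:
1. result starts at 23.
2. try: `result = result + 4` → result = 27. No exception raised.
3. `except` is skipped.
Result: 27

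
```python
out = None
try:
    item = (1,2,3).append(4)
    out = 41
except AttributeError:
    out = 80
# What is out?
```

Step-by-step execution trace:
1. `item = (1,2,3).append(4)` raises AttributeError.
2. `out = 41` is not reached.
3. `except AttributeError` matches → out = 80.
Result: 80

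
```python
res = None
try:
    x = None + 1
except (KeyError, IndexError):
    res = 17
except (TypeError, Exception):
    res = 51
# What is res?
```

Step-by-step execution trace:
1. `x = None + 1` raises TypeError.
2. `except (KeyError, IndexError)` does not match TypeError; skipped.
3. `except (TypeError, Exception)` matches (TypeError is in the tuple) → res = 51.
Result: 51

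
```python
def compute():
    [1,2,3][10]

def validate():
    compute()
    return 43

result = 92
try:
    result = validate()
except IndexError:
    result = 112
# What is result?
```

Step-by-step execution trace:
1. result starts at 92.
2. try: `validate()` calls `compute()`.
3. `compute()` evaluates `[1,2,3][10]`, which raises IndexError; it propagates through validate (uncaught).
4. `return 43` in validate is not reached; the assignment to result does not complete.
5. `except IndexError` matches → result = 112.
Result: 112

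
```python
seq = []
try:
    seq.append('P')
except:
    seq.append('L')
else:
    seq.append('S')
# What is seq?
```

Step-by-step execution trace:
1. try: `seq.append('P')` → seq = ['P']. No exception raised.
2. `except` is skipped.
3. `else` runs (try completed without exception): `seq.append('S')` → seq = ['P', 'S'].
Result: ['P', 'S']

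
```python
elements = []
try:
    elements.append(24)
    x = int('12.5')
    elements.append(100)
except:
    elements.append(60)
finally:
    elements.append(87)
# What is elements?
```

Step-by-step execution trace:
1. try: `elements.append(24)` → elements = [24].
2. `x = int('12.5')` raises ValueError; `elements.append(100)` is not reached.
3. bare `except` matches → `elements.append(60)` → elements = [24, 60].
4. finally always runs: `elements.append(87)` → elements = [24, 60, 87].
Result: [24, 60, 87]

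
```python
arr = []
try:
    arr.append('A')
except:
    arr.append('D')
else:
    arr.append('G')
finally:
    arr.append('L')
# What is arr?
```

Step-by-step execution trace:
1. try: `arr.append('A')` → arr = ['A']. No exception raised.
2. `except` is skipped.
3. `else` runs: `arr.append('G')` → arr = ['A', 'G'].
4. `finally` always runs: `arr.append('L')` → arr = ['A', 'G', 'L'].
Result: ['A', 'G', 'L']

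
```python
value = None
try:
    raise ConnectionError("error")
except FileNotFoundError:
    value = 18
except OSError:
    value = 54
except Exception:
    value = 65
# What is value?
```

Step-by-step execution trace:
1. `raise ConnectionError(...)` raises ConnectionError.
2. `except FileNotFoundError` does not match (ConnectionError is not a subclass of FileNotFoundError); skipped.
3. `except OSError` matches (ConnectionError is a subclass of OSError) → value = 54.
4. `except Exception` is not reached.
Result: 54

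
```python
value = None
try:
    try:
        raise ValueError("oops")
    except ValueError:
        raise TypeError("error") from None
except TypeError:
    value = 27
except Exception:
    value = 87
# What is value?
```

Step-by-step execution trace:
1. Inner try raises ValueError; inner `except ValueError` catches it.
2. `raise TypeError(...) from None` raises TypeError (from None suppresses __context__, but the active exception is still TypeError).
3. Outer `except TypeError` matches → value = 27.
4. `except Exception` is not reached.
Result: 27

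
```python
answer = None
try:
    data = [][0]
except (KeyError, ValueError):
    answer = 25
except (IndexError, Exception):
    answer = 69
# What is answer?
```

Step-by-step execution trace:
1. `data = [][0]` raises IndexError.
2. `except (KeyError, ValueError)` does not match IndexError; skipped.
3. `except (IndexError, Exception)` matches (IndexError is in the tuple) → answer = 69.
Result: 69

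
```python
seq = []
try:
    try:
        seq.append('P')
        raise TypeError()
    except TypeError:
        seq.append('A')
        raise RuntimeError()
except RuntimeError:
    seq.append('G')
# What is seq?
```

Step-by-step execution trace:
1. Inner try: `seq.append('P')` → seq = ['P'].
2. `raise TypeError()` raises TypeError.
3. Inner `except TypeError` matches → `seq.append('A')` → seq = ['P', 'A'].
4. `raise RuntimeError()` raises RuntimeError; propagates to outer try.
5. Outer `except RuntimeError` matches → `seq.append('G')` → seq = ['P', 'A', 'G'].
Result: ['P', 'A', 'G']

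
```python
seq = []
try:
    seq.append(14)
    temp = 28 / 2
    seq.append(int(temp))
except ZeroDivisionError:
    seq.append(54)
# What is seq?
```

Step-by-step execution trace:
1. try: `seq.append(14)` → seq = [14].
2. `temp = 28 / 2` → temp = 14.0. No exception raised.
3. `seq.append(int(temp))` → seq = [14, 14].
4. `except ZeroDivisionError` is skipped (no exception was raised).
Result: [14, 14]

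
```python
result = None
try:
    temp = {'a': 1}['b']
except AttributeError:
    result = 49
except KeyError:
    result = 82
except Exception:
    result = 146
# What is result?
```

Step-by-step execution trace:
1. `temp = {'a': 1}['b']` raises KeyError.
2. `except AttributeError` does not match KeyError; skipped.
3. `except KeyError` matches → result = 82.
4. Remaining except clauses are skipped.
Result: 82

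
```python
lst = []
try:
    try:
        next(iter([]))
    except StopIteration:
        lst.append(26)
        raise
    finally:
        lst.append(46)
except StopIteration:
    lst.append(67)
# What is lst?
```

Step-by-step execution trace:
1. Inner try: `next(iter([]))` raises StopIteration.
2. Inner `except StopIteration` matches → `lst.append(26)` → lst = [26].
3. bare `raise` re-raises StopIteration.
4. Inner `finally` runs during unwinding: `lst.append(46)` → lst = [26, 46].
5. Outer `except StopIteration` matches → `lst.append(67)` → lst = [26, 46, 67].
Result: [26, 46, 67]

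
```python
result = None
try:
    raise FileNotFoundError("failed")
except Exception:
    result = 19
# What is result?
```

Step-by-step execution trace:
1. `raise FileNotFoundError(...)` raises FileNotFoundError.
2. `except Exception` matches (FileNotFoundError is a subclass of Exception) → result = 19.
Result: 19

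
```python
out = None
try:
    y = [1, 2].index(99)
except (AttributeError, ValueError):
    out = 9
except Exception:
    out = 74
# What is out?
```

Step-by-step execution trace:
1. `y = [1, 2].index(99)` raises ValueError.
2. `except (AttributeError, ValueError)` matches (ValueError is in the tuple) → out = 9.
3. `except Exception` is not reached.
Result: 9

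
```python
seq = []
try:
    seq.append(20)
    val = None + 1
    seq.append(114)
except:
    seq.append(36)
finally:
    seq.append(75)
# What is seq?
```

Step-by-step execution trace:
1. try: `seq.append(20)` → seq = [20].
2. `val = None + 1` raises TypeError; `seq.append(114)` is not reached.
3. bare `except` matches → `seq.append(36)` → seq = [20, 36].
4. finally always runs: `seq.append(75)` → seq = [20, 36, 75].
Result: [20, 36, 75]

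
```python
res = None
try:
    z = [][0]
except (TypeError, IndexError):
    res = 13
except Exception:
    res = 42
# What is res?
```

Step-by-step execution trace:
1. `z = [][0]` raises IndexError.
2. `except (TypeError, IndexError)` matches (IndexError is in the tuple) → res = 13.
3. `except Exception` is not reached.
Result: 13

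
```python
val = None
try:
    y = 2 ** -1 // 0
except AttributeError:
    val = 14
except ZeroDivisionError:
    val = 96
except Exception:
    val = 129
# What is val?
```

Step-by-step execution trace:
1. `y = 2 ** -1 // 0` raises ZeroDivisionError.
2. `except AttributeError` does not match ZeroDivisionError; skipped.
3. `except ZeroDivisionError` matches → val = 96.
4. Remaining except clauses are skipped.
Result: 96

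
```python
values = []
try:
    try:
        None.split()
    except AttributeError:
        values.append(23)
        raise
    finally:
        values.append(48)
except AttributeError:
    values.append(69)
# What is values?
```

Step-by-step execution trace:
1. Inner try: `None.split()` raises AttributeError.
2. Inner `except AttributeError` matches → `values.append(23)` → values = [23].
3. bare `raise` re-raises AttributeError.
4. Inner `finally` runs during unwinding: `values.append(48)` → values = [23, 48].
5. Outer `except AttributeError` matches → `values.append(69)` → values = [23, 48, 69].
Result: [23, 48, 69]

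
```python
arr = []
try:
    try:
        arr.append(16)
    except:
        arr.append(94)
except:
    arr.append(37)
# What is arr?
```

Step-by-step execution trace:
1. Inner try: `arr.append(16)` → arr = [16]. No exception raised.
2. Inner `except` is skipped.
3. Inner try completes normally; outer `except` is skipped.
Result: [16]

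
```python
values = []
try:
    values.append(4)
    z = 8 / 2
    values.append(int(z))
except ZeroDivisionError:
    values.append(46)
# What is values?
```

Step-by-step execution trace:
1. try: `values.append(4)` → values = [4].
2. `z = 8 / 2` → z = 4.0. No exception raised.
3. `values.append(int(z))` → values = [4, 4].
4. `except ZeroDivisionError` is skipped (no exception was raised).
Result: [4, 4]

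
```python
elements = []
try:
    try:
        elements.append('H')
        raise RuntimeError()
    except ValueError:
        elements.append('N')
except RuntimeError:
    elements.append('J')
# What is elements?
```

Step-by-step execution trace:
1. Inner try: `elements.append('H')` → elements = ['H'].
2. `raise RuntimeError()` raises RuntimeError.
3. Inner `except ValueError` does not match RuntimeError; exception propagates to outer try.
4. Outer `except RuntimeError` matches → `elements.append('J')` → elements = ['H', 'J'].
Result: ['H', 'J']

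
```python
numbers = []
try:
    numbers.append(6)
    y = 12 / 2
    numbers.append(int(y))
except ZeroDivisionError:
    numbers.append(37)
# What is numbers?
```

Step-by-step execution trace:
1. try: `numbers.append(6)` → numbers = [6].
2. `y = 12 / 2` → y = 6.0. No exception raised.
3. `numbers.append(int(y))` → numbers = [6, 6].
4. `except ZeroDivisionError` is skipped (no exception was raised).
Result: [6, 6]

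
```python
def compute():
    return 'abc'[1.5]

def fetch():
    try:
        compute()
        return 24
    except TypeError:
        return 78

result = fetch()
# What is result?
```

Step-by-step execution trace:
1. `fetch()` calls `compute()`.
2. `compute()` evaluates `'abc'[1.5]`, which raises TypeError; it propagates to the caller.
3. `return 24` is not reached.
4. `except TypeError` in fetch matches → returns 78.
5. result = 78.
Result: 78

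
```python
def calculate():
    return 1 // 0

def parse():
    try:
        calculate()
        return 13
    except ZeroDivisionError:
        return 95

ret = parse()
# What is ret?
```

Step-by-step execution trace:
1. `parse()` calls `calculate()`.
2. `calculate()` evaluates `1 // 0`, which raises ZeroDivisionError; it propagates to the caller.
3. `return 13` is not reached.
4. `except ZeroDivisionError` in parse matches → returns 95.
5. ret = 95.
Result: 95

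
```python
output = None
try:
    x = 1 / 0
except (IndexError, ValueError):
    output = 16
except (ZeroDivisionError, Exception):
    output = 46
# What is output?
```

Step-by-step execution trace:
1. `x = 1 / 0` raises ZeroDivisionError.
2. `except (IndexError, ValueError)` does not match ZeroDivisionError; skipped.
3. `except (ZeroDivisionError, Exception)` matches (ZeroDivisionError is in the tuple) → output = 46.
Result: 46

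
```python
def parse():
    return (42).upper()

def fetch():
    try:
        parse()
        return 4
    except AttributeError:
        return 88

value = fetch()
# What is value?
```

Step-by-step execution trace:
1. `fetch()` calls `parse()`.
2. `parse()` evaluates `(42).upper()`, which raises AttributeError; it propagates to the caller.
3. `return 4` is not reached.
4. `except AttributeError` in fetch matches → returns 88.
5. value = 88.
Result: 88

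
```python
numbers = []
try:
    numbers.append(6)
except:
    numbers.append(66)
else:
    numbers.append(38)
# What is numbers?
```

Step-by-step execution trace:
1. try: `numbers.append(6)` → numbers = [6]. No exception raised.
2. `except` is skipped.
3. `else` runs (try completed without exception): `numbers.append(38)` → numbers = [6, 38].
Result: [6, 38]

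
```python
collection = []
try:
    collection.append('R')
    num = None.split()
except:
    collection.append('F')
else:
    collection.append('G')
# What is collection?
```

Step-by-step execution trace:
1. try: `collection.append('R')` → collection = ['R'].
2. `num = None.split()` raises AttributeError.
3. bare `except` matches → `collection.append('F')` → collection = ['R', 'F'].
4. `else` is skipped (an exception was raised).
Result: ['R', 'F']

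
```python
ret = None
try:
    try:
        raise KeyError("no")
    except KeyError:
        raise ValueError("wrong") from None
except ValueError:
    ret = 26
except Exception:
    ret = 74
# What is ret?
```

Step-by-step execution trace:
1. Inner try raises KeyError; inner `except KeyError` catches it.
2. `raise ValueError(...) from None` raises ValueError (from None suppresses __context__, but the active exception is still ValueError).
3. Outer `except ValueError` matches → ret = 26.
4. `except Exception` is not reached.
Result: 26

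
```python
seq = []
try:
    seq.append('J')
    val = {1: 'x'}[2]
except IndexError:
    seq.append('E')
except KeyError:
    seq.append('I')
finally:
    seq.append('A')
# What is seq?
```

Step-by-step execution trace:
1. try: `seq.append('J')` → seq = ['J'].
2. `val = {1: 'x'}[2]` raises KeyError.
3. `except IndexError` does not match KeyError; skipped.
4. `except KeyError` matches → `seq.append('I')` → seq = ['J', 'I'].
5. finally always runs: `seq.append('A')` → seq = ['J', 'I', 'A'].
Result: ['J', 'I', 'A']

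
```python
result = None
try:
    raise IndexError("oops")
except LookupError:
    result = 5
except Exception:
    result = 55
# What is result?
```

Step-by-step execution trace:
1. `raise IndexError(...)` raises IndexError.
2. `except LookupError` matches (IndexError is a subclass of LookupError) → result = 5.
3. `except Exception` is not reached.
Result: 5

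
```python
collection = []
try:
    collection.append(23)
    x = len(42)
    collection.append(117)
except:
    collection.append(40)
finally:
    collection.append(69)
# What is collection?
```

Step-by-step execution trace:
1. try: `collection.append(23)` → collection = [23].
2. `x = len(42)` raises TypeError; `collection.append(117)` is not reached.
3. bare `except` matches → `collection.append(40)` → collection = [23, 40].
4. finally always runs: `collection.append(69)` → collection = [23, 40, 69].
Result: [23, 40, 69]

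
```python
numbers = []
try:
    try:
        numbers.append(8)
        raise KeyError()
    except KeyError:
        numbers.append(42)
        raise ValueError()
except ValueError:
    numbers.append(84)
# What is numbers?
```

Step-by-step execution trace:
1. Inner try: `numbers.append(8)` → numbers = [8].
2. `raise KeyError()` raises KeyError.
3. Inner `except KeyError` matches → `numbers.append(42)` → numbers = [8, 42].
4. `raise ValueError()` raises ValueError; propagates to outer try.
5. Outer `except ValueError` matches → `numbers.append(84)` → numbers = [8, 42, 84].
Result: [8, 42, 84]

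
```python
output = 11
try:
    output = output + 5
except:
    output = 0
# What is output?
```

Step-by-step execution trace:
1. output starts at 11.
2. try: `output = output + 5` → output = 16. No exception raised.
3. `except` is skipped.
Result: 16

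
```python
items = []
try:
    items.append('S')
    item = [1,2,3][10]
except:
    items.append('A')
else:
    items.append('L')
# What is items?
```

Step-by-step execution trace:
1. try: `items.append('S')` → items = ['S'].
2. `item = [1,2,3][10]` raises IndexError.
3. bare `except` matches → `items.append('A')` → items = ['S', 'A'].
4. `else` is skipped (an exception was raised).
Result: ['S', 'A']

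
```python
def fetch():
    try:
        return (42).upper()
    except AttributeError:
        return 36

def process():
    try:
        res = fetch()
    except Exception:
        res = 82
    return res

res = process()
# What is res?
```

Step-by-step execution trace:
1. `process()` calls `fetch()`.
2. In fetch: `(42).upper()` raises AttributeError; `except AttributeError` catches it → returns 36.
3. In process: `res = fetch()` → res = 36. No exception reaches process.
4. `except Exception` is skipped; process returns 36.
5. res = 36.
Result: 36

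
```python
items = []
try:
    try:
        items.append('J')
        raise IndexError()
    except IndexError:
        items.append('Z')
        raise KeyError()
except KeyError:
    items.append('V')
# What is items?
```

Step-by-step execution trace:
1. Inner try: `items.append('J')` → items = ['J'].
2. `raise IndexError()` raises IndexError.
3. Inner `except IndexError` matches → `items.append('Z')` → items = ['J', 'Z'].
4. `raise KeyError()` raises KeyError; propagates to outer try.
5. Outer `except KeyError` matches → `items.append('V')` → items = ['J', 'Z', 'V'].
Result: ['J', 'Z', 'V']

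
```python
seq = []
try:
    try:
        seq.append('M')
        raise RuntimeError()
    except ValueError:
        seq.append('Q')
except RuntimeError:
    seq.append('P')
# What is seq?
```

Step-by-step execution trace:
1. Inner try: `seq.append('M')` → seq = ['M'].
2. `raise RuntimeError()` raises RuntimeError.
3. Inner `except ValueError` does not match RuntimeError; exception propagates to outer try.
4. Outer `except RuntimeError` matches → `seq.append('P')` → seq = ['M', 'P'].
Result: ['M', 'P']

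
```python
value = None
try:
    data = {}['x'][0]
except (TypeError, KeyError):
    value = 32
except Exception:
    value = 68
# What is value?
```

Step-by-step execution trace:
1. `data = {}['x'][0]` raises KeyError.
2. `except (TypeError, KeyError)` matches (KeyError is in the tuple) → value = 32.
3. `except Exception` is not reached.
Result: 32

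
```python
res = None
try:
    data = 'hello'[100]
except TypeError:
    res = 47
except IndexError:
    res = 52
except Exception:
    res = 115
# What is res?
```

Step-by-step execution trace:
1. `data = 'hello'[100]` raises IndexError.
2. `except TypeError` does not match IndexError; skipped.
3. `except IndexError` matches → res = 52.
4. Remaining except clauses are skipped.
Result: 52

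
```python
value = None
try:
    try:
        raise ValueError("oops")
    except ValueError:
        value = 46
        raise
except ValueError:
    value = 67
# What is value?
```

Step-by-step execution trace:
1. Inner try: `raise ValueError("oops")` raises ValueError.
2. Inner `except ValueError` matches → value = 46.
3. bare `raise` re-raises the same ValueError.
4. Outer `except ValueError` matches → value = 67.
Result: 67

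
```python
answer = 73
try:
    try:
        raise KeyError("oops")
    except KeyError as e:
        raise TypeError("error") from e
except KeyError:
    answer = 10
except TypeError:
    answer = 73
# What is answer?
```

Step-by-step execution trace:
1. Inner try raises KeyError; inner `except KeyError as e` catches it.
2. `raise TypeError(...) from e` raises TypeError (KeyError is attached as __cause__, but only TypeError is active).
3. Outer `except KeyError` does not match TypeError; skipped.
4. Outer `except TypeError` matches → answer = 73.
Result: 73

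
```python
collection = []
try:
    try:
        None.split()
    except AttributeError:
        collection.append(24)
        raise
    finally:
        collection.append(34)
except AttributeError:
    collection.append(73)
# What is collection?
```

Step-by-step execution trace:
1. Inner try: `None.split()` raises AttributeError.
2. Inner `except AttributeError` matches → `collection.append(24)` → collection = [24].
3. bare `raise` re-raises AttributeError.
4. Inner `finally` runs during unwinding: `collection.append(34)` → collection = [24, 34].
5. Outer `except AttributeError` matches → `collection.append(73)` → collection = [24, 34, 73].
Result: [24, 34, 73]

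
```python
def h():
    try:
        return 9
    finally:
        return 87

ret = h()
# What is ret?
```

Step-by-step execution trace:
1. `h()` enters try: `return 9` sets pending return value 9.
2. Before returning, `finally: return 87` runs and overrides the pending return.
3. h() returns 87 → ret = 87.
Result: 87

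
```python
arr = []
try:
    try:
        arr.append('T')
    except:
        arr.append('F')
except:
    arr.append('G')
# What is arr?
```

Step-by-step execution trace:
1. Inner try: `arr.append('T')` → arr = ['T']. No exception raised.
2. Inner `except` is skipped.
3. Inner try completes normally; outer `except` is skipped.
Result: ['T']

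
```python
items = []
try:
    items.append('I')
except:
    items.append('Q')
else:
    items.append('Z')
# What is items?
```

Step-by-step execution trace:
1. try: `items.append('I')` → items = ['I']. No exception raised.
2. `except` is skipped.
3. `else` runs (try completed without exception): `items.append('Z')` → items = ['I', 'Z'].
Result: ['I', 'Z']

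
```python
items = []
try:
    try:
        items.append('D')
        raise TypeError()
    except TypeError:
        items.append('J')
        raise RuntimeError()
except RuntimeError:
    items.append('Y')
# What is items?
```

Step-by-step execution trace:
1. Inner try: `items.append('D')` → items = ['D'].
2. `raise TypeError()` raises TypeError.
3. Inner `except TypeError` matches → `items.append('J')` → items = ['D', 'J'].
4. `raise RuntimeError()` raises RuntimeError; propagates to outer try.
5. Outer `except RuntimeError` matches → `items.append('Y')` → items = ['D', 'J', 'Y'].
Result: ['D', 'J', 'Y']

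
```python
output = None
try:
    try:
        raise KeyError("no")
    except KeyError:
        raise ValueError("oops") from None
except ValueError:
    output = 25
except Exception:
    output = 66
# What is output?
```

Step-by-step execution trace:
1. Inner try raises KeyError; inner `except KeyError` catches it.
2. `raise ValueError(...) from None` raises ValueError (from None suppresses __context__, but the active exception is still ValueError).
3. Outer `except ValueError` matches → output = 25.
4. `except Exception` is not reached.
Result: 25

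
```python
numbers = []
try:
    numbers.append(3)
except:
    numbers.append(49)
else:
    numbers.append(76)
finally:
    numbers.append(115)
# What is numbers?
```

Step-by-step execution trace:
1. try: `numbers.append(3)` → numbers = [3]. No exception raised.
2. `except` is skipped.
3. `else` runs: `numbers.append(76)` → numbers = [3, 76].
4. `finally` always runs: `numbers.append(115)` → numbers = [3, 76, 115].
Result: [3, 76, 115]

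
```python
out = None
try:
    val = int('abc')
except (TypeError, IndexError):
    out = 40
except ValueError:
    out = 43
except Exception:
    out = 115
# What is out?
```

Step-by-step execution trace:
1. `val = int('abc')` raises ValueError.
2. `except (TypeError, IndexError)` does not match ValueError; skipped.
3. `except ValueError` matches (exact type match) → out = 43.
4. `except Exception` is not reached.
Result: 43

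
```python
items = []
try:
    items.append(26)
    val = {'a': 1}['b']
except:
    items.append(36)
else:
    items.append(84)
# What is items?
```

Step-by-step execution trace:
1. try: `items.append(26)` → items = [26].
2. `val = {'a': 1}['b']` raises KeyError.
3. bare `except` matches → `items.append(36)` → items = [26, 36].
4. `else` is skipped (an exception was raised).
Result: [26, 36]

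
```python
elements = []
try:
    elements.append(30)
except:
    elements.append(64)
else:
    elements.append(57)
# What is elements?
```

Step-by-step execution trace:
1. try: `elements.append(30)` → elements = [30]. No exception raised.
2. `except` is skipped.
3. `else` runs (try completed without exception): `elements.append(57)` → elements = [30, 57].
Result: [30, 57]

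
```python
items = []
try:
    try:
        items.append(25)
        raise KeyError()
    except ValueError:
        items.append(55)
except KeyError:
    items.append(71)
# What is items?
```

Step-by-step execution trace:
1. Inner try: `items.append(25)` → items = [25].
2. `raise KeyError()` raises KeyError.
3. Inner `except ValueError` does not match KeyError; exception propagates to outer try.
4. Outer `except KeyError` matches → `items.append(71)` → items = [25, 71].
Result: [25, 71]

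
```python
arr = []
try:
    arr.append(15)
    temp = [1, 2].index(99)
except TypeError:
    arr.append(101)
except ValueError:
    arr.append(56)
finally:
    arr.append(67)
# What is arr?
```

Step-by-step execution trace:
1. try: `arr.append(15)` → arr = [15].
2. `temp = [1, 2].index(99)` raises ValueError.
3. `except TypeError` does not match ValueError; skipped.
4. `except ValueError` matches → `arr.append(56)` → arr = [15, 56].
5. finally always runs: `arr.append(67)` → arr = [15, 56, 67].
Result: [15, 56, 67]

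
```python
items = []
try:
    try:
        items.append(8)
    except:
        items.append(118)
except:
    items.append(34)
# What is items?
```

Step-by-step execution trace:
1. Inner try: `items.append(8)` → items = [8]. No exception raised.
2. Inner `except` is skipped.
3. Inner try completes normally; outer `except` is skipped.
Result: [8]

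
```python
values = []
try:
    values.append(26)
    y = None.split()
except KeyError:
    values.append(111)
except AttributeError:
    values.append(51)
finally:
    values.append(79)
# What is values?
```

Step-by-step execution trace:
1. try: `values.append(26)` → values = [26].
2. `y = None.split()` raises AttributeError.
3. `except KeyError` does not match AttributeError; skipped.
4. `except AttributeError` matches → `values.append(51)` → values = [26, 51].
5. finally always runs: `values.append(79)` → values = [26, 51, 79].
Result: [26, 51, 79]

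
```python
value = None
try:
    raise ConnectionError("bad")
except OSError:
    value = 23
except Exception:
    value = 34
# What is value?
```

Step-by-step execution trace:
1. `raise ConnectionError(...)` raises ConnectionError.
2. `except OSError` matches (ConnectionError is a subclass of OSError) → value = 23.
3. `except Exception` is not reached.
Result: 23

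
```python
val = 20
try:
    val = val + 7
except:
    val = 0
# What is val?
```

Step-by-step execution trace:
1. val starts at 20.
2. try: `val = val + 7` → val = 27. No exception raised.
3. `except` is skipped.
Result: 27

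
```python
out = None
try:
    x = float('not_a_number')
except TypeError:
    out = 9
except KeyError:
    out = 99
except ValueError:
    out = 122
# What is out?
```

Step-by-step execution trace:
1. `x = float('not_a_number')` raises ValueError.
2. `except TypeError` does not match ValueError; skipped.
3. `except KeyError` does not match ValueError; skipped.
4. `except ValueError` matches → out = 122.
Result: 122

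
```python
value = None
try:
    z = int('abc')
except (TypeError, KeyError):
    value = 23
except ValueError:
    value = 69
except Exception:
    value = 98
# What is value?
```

Step-by-step execution trace:
1. `z = int('abc')` raises ValueError.
2. `except (TypeError, KeyError)` does not match ValueError; skipped.
3. `except ValueError` matches (exact type match) → value = 69.
4. `except Exception` is not reached.
Result: 69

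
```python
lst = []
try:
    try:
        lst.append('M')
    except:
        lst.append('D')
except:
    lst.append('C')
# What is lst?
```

Step-by-step execution trace:
1. Inner try: `lst.append('M')` → lst = ['M']. No exception raised.
2. Inner `except` is skipped.
3. Inner try completes normally; outer `except` is skipped.
Result: ['M']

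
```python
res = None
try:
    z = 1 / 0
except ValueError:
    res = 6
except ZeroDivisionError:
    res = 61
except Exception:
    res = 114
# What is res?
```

Step-by-step execution trace:
1. `z = 1 / 0` raises ZeroDivisionError.
2. `except ValueError` does not match ZeroDivisionError; skipped.
3. `except ZeroDivisionError` matches → res = 61.
4. Remaining except clauses are skipped.
Result: 61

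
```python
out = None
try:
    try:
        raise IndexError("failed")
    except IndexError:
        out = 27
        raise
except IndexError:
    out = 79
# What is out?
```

Step-by-step execution trace:
1. Inner try: `raise IndexError("failed")` raises IndexError.
2. Inner `except IndexError` matches → out = 27.
3. bare `raise` re-raises the same IndexError.
4. Outer `except IndexError` matches → out = 79.
Result: 79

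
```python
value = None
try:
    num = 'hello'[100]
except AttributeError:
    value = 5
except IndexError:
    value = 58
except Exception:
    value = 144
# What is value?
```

Step-by-step execution trace:
1. `num = 'hello'[100]` raises IndexError.
2. `except AttributeError` does not match IndexError; skipped.
3. `except IndexError` matches → value = 58.
4. Remaining except clauses are skipped.
Result: 58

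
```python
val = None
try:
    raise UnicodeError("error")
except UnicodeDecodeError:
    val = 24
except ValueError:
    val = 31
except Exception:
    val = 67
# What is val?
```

Step-by-step execution trace:
1. `raise UnicodeError(...)` raises UnicodeError.
2. `except UnicodeDecodeError` does not match (UnicodeError is not a subclass of UnicodeDecodeError); skipped.
3. `except ValueError` matches (UnicodeError is a subclass of ValueError) → val = 31.
4. `except Exception` is not reached.
Result: 31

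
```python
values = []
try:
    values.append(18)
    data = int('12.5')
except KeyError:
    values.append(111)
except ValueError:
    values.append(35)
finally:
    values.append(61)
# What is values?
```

Step-by-step execution trace:
1. try: `values.append(18)` → values = [18].
2. `data = int('12.5')` raises ValueError.
3. `except KeyError` does not match ValueError; skipped.
4. `except ValueError` matches → `values.append(35)` → values = [18, 35].
5. finally always runs: `values.append(61)` → values = [18, 35, 61].
Result: [18, 35, 61]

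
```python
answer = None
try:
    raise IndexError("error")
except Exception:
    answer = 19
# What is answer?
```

Step-by-step execution trace:
1. `raise IndexError(...)` raises IndexError.
2. `except Exception` matches (IndexError is a subclass of Exception) → answer = 19.
Result: 19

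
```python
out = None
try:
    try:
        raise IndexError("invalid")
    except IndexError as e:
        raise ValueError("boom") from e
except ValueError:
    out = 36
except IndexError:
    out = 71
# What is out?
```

Step-by-step execution trace:
1. Inner try raises IndexError; inner `except IndexError as e` catches it.
2. `raise ValueError(...) from e` raises ValueError (IndexError is attached as __cause__, but only ValueError is active).
3. Outer `except ValueError` matches → out = 36.
4. `except IndexError` is not reached.
Result: 36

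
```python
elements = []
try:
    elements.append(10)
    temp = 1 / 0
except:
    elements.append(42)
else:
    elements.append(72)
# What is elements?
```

Step-by-step execution trace:
1. try: `elements.append(10)` → elements = [10].
2. `temp = 1 / 0` raises ZeroDivisionError.
3. bare `except` matches → `elements.append(42)` → elements = [10, 42].
4. `else` is skipped (an exception was raised).
Result: [10, 42]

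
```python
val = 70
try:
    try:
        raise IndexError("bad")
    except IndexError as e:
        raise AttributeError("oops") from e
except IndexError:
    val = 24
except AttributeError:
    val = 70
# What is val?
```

Step-by-step execution trace:
1. Inner try raises IndexError; inner `except IndexError as e` catches it.
2. `raise AttributeError(...) from e` raises AttributeError (IndexError is attached as __cause__, but only AttributeError is active).
3. Outer `except IndexError` does not match AttributeError; skipped.
4. Outer `except AttributeError` matches → val = 70.
Result: 70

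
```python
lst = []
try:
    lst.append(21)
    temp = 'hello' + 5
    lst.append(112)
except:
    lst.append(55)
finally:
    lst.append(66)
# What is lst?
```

Step-by-step execution trace:
1. try: `lst.append(21)` → lst = [21].
2. `temp = 'hello' + 5` raises TypeError; `lst.append(112)` is not reached.
3. bare `except` matches → `lst.append(55)` → lst = [21, 55].
4. finally always runs: `lst.append(66)` → lst = [21, 55, 66].
Result: [21, 55, 66]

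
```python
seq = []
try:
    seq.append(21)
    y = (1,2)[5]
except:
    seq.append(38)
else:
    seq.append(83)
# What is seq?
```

Step-by-step execution trace:
1. try: `seq.append(21)` → seq = [21].
2. `y = (1,2)[5]` raises IndexError.
3. bare `except` matches → `seq.append(38)` → seq = [21, 38].
4. `else` is skipped (an exception was raised).
Result: [21, 38]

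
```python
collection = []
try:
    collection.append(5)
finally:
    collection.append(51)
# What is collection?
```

Step-by-step execution trace:
1. try: `collection.append(5)` → collection = [5].
2. The try body completes without raising.
3. finally always runs: `collection.append(51)` → collection = [5, 51].
Result: [5, 51]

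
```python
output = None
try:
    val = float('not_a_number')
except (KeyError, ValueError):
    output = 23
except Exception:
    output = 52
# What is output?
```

Step-by-step execution trace:
1. `val = float('not_a_number')` raises ValueError.
2. `except (KeyError, ValueError)` matches (ValueError is in the tuple) → output = 23.
3. `except Exception` is not reached.
Result: 23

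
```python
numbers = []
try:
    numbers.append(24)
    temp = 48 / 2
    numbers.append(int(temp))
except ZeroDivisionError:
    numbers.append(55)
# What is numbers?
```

Step-by-step execution trace:
1. try: `numbers.append(24)` → numbers = [24].
2. `temp = 48 / 2` → temp = 24.0. No exception raised.
3. `numbers.append(int(temp))` → numbers = [24, 24].
4. `except ZeroDivisionError` is skipped (no exception was raised).
Result: [24, 24]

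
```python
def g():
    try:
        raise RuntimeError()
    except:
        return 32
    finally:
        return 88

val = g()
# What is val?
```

Step-by-step execution trace:
1. `g()` enters try: `raise RuntimeError()` raises RuntimeError.
2. bare `except` matches → `return 32` sets pending return value 32.
3. Before returning, `finally: return 88` runs and overrides the pending return.
4. g() returns 88 → val = 88.
Result: 88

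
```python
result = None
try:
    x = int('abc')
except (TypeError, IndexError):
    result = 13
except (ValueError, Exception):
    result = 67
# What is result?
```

Step-by-step execution trace:
1. `x = int('abc')` raises ValueError.
2. `except (TypeError, IndexError)` does not match ValueError; skipped.
3. `except (ValueError, Exception)` matches (ValueError is in the tuple) → result = 67.
Result: 67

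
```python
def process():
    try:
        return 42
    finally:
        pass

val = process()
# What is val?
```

Step-by-step execution trace:
1. `process()` enters try: `return 42` sets pending return value 42.
2. Before returning, `finally: pass` runs (no effect).
3. process() returns 42 → val = 42.
Result: 42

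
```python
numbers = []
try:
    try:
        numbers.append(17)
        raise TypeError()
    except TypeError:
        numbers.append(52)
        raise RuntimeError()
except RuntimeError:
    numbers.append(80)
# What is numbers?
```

Step-by-step execution trace:
1. Inner try: `numbers.append(17)` → numbers = [17].
2. `raise TypeError()` raises TypeError.
3. Inner `except TypeError` matches → `numbers.append(52)` → numbers = [17, 52].
4. `raise RuntimeError()` raises RuntimeError; propagates to outer try.
5. Outer `except RuntimeError` matches → `numbers.append(80)` → numbers = [17, 52, 80].
Result: [17, 52, 80]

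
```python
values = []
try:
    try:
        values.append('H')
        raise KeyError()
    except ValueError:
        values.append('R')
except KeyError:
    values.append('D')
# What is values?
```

Step-by-step execution trace:
1. Inner try: `values.append('H')` → values = ['H'].
2. `raise KeyError()` raises KeyError.
3. Inner `except ValueError` does not match KeyError; exception propagates to outer try.
4. Outer `except KeyError` matches → `values.append('D')` → values = ['H', 'D'].
Result: ['H', 'D']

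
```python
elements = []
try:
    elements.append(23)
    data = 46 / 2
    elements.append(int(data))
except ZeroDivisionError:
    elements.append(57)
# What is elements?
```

Step-by-step execution trace:
1. try: `elements.append(23)` → elements = [23].
2. `data = 46 / 2` → data = 23.0. No exception raised.
3. `elements.append(int(data))` → elements = [23, 23].
4. `except ZeroDivisionError` is skipped (no exception was raised).
Result: [23, 23]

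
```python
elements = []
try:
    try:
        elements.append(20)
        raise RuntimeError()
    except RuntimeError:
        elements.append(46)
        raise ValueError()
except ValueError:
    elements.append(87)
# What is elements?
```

Step-by-step execution trace:
1. Inner try: `elements.append(20)` → elements = [20].
2. `raise RuntimeError()` raises RuntimeError.
3. Inner `except RuntimeError` matches → `elements.append(46)` → elements = [20, 46].
4. `raise ValueError()` raises ValueError; propagates to outer try.
5. Outer `except ValueError` matches → `elements.append(87)` → elements = [20, 46, 87].
Result: [20, 46, 87]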